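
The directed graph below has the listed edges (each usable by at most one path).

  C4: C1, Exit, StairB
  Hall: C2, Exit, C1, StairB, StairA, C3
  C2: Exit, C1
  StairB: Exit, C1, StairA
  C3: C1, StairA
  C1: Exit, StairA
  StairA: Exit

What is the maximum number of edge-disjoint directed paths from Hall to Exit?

Assign every edge capacity 1; by Menger, the answer equals the max flow.
Path Hall→Exit (+1); total 1.
Path Hall→StairB→Exit (+1); total 2.
Path Hall→C2→Exit (+1); total 3.
Path Hall→C1→Exit (+1); total 4.
Path Hall→StairA→Exit (+1); total 5.
No residual Hall→Exit path; max flow = 5.
Certifying cut of size 5: {C1→Exit, Hall→C2, Hall→Exit, Hall→StairB, StairA→Exit}.

5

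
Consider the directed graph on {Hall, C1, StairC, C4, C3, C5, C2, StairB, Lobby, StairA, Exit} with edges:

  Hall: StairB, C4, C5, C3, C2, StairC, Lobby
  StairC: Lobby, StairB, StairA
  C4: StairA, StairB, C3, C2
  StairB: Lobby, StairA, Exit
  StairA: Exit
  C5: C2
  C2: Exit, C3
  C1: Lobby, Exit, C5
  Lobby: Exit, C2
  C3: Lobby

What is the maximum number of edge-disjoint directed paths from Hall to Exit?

Assign every edge capacity 1; by Menger, the answer equals the max flow.
Path Hall→C2→Exit (+1); total 1.
Path Hall→StairB→Exit (+1); total 2.
Path Hall→Lobby→Exit (+1); total 3.
Path Hall→StairC→StairA→Exit (+1); total 4.
No residual Hall→Exit path; max flow = 4.
Certifying cut of size 4: {C2→Exit, Lobby→Exit, StairA→Exit, StairB→Exit}.

4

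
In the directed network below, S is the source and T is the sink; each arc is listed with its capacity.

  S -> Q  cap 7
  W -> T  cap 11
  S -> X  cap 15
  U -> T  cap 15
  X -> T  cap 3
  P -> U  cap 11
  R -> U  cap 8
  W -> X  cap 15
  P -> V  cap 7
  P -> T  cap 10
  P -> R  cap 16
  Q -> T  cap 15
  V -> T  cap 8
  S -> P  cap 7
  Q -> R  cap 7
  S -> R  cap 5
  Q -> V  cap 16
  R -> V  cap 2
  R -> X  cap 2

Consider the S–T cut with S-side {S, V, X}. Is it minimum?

Given cut capacity: 7 + 7 + 5 + 8 + 3 = 30.
Augment S→P→T: bottleneck 7, flow now 7.
Augment S→Q→T: bottleneck 7, flow now 14.
Augment S→X→T: bottleneck 3, flow now 17.
Augment S→R→U→T: bottleneck 5, flow now 22.
No augmenting path remains; maximum flow = 22.
In the residual graph, reachable from S: {S, X}.
Min-cut edges: S→P (7), S→Q (7), S→R (5), X→T (3); capacity 7 + 7 + 5 + 3 = 22.
Cut capacity 30 exceeds the max flow 22, so it is not minimum.

No — its capacity is 30, but the minimum cut has capacity 22.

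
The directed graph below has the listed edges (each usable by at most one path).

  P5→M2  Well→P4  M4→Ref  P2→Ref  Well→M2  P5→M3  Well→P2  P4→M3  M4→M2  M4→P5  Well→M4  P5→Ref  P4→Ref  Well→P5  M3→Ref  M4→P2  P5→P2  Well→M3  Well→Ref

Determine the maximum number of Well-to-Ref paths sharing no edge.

6

Assign every edge capacity 1; by Menger, the answer equals the max flow.
Path Well→Ref (+1); total 1.
Path Well→P5→Ref (+1); total 2.
Path Well→P4→Ref (+1); total 3.
Path Well→M4→Ref (+1); total 4.
Path Well→M3→Ref (+1); total 5.
Path Well→P2→Ref (+1); total 6.
No residual Well→Ref path; max flow = 6.
Certifying cut of size 6: {Well→M3, Well→M4, Well→P2, Well→P4, Well→P5, Well→Ref}.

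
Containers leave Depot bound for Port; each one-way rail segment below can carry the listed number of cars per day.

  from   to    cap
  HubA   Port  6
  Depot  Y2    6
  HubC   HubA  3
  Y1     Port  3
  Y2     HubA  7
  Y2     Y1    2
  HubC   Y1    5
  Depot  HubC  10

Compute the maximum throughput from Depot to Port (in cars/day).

Augment Depot→HubC→HubA→Port: bottleneck 3, flow now 3.
Augment Depot→HubC→Y1→Port: bottleneck 3, flow now 6.
Augment Depot→Y2→HubA→Port: bottleneck 3, flow now 9.
No augmenting path remains; maximum flow = 9.
In the residual graph, reachable from Depot: {Depot, HubC, Y2, HubA, Y1}.
Min-cut edges: HubA→Port (6), Y1→Port (3); capacity 6 + 3 = 9.
This cut is saturated, so no flow can exceed 9.

9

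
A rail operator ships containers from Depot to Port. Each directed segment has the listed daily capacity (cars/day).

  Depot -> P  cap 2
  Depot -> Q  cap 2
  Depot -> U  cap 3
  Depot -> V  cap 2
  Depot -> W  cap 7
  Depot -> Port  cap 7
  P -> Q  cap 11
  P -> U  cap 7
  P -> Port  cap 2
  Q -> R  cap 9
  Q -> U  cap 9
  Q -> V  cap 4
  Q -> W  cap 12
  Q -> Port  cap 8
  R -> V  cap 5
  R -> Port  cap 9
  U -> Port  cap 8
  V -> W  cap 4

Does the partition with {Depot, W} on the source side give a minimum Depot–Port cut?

No — its capacity is 16, but the minimum cut has capacity 14.

Given cut capacity: 2 + 2 + 3 + 2 + 7 = 16.
Augment Depot→Port: bottleneck 7, flow now 7.
Augment Depot→P→Port: bottleneck 2, flow now 9.
Augment Depot→Q→Port: bottleneck 2, flow now 11.
Augment Depot→U→Port: bottleneck 3, flow now 14.
No augmenting path remains; maximum flow = 14.
In the residual graph, reachable from Depot: {Depot, V, W}.
Min-cut edges: Depot→P (2), Depot→Q (2), Depot→U (3), Depot→Port (7); capacity 2 + 2 + 3 + 7 = 14.
Cut capacity 16 exceeds the max flow 14, so it is not minimum.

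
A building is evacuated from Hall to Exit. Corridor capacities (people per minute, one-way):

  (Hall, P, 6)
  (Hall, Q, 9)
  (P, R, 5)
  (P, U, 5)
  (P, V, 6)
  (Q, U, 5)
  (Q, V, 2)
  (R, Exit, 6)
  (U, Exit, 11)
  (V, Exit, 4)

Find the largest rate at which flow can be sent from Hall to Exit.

13

Augment Hall→P→R→Exit: bottleneck 5, flow now 5.
Augment Hall→P→U→Exit: bottleneck 1, flow now 6.
Augment Hall→Q→U→Exit: bottleneck 5, flow now 11.
Augment Hall→Q→V→Exit: bottleneck 2, flow now 13.
No augmenting path remains; maximum flow = 13.
In the residual graph, reachable from Hall: {Hall, Q}.
Min-cut edges: Hall→P (6), Q→U (5), Q→V (2); capacity 6 + 5 + 2 = 13.
This cut is saturated, so no flow can exceed 13.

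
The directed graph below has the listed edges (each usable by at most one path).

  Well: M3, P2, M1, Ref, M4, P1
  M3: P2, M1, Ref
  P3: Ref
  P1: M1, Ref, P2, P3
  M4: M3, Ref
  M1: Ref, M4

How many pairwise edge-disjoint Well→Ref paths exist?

5

Assign every edge capacity 1; by Menger, the answer equals the max flow.
Path Well→Ref (+1); total 1.
Path Well→P1→Ref (+1); total 2.
Path Well→M3→Ref (+1); total 3.
Path Well→M1→Ref (+1); total 4.
Path Well→M4→Ref (+1); total 5.
No residual Well→Ref path; max flow = 5.
Certifying cut of size 5: {Well→M1, Well→M3, Well→M4, Well→P1, Well→Ref}.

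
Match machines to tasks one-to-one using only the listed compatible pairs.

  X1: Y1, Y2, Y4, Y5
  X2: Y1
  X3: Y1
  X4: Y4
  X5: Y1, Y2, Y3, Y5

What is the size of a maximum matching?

4

Unit-capacity flow: source→left, listed edges, right→sink; max matching = max flow.
Augmenting path X1→Y1 (+1); matched 1.
Augmenting path X4→Y4 (+1); matched 2.
Augmenting path X5→Y2 (+1); matched 3.
Augmenting path X2→Y1→X1→Y5 (+1); matched 4.
No augmenting path remains; maximum matching = 4.
König certificate: {X1, X4, X5, Y1} is a vertex cover of size 4 (every listed pair touches it), so no matching can be larger.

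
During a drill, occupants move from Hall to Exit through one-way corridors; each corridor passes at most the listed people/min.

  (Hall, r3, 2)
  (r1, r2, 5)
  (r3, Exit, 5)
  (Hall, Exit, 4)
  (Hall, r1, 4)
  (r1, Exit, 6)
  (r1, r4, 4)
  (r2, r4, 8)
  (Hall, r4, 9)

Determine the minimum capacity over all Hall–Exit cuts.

Augment Hall→Exit: bottleneck 4, flow now 4.
Augment Hall→r1→Exit: bottleneck 4, flow now 8.
Augment Hall→r3→Exit: bottleneck 2, flow now 10.
No augmenting path remains; maximum flow = 10.
By max-flow min-cut, the minimum cut capacity equals the max flow.
In the residual graph, reachable from Hall: {Hall, r4}.
Min-cut edges: Hall→r1 (4), Hall→r3 (2), Hall→Exit (4); capacity 4 + 2 + 4 = 10.

10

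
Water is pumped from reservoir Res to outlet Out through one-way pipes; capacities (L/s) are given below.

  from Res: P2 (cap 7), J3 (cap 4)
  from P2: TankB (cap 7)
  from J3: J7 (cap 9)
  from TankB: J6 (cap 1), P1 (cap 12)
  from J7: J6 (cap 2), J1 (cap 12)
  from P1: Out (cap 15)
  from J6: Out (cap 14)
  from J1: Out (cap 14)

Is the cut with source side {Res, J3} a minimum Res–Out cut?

Given cut capacity: 7 + 9 = 16.
Augment Res→P2→TankB→P1→Out: bottleneck 7, flow now 7.
Augment Res→J3→J7→J6→Out: bottleneck 2, flow now 9.
Augment Res→J3→J7→J1→Out: bottleneck 2, flow now 11.
No augmenting path remains; maximum flow = 11.
In the residual graph, reachable from Res: {Res}.
Min-cut edges: Res→P2 (7), Res→J3 (4); capacity 7 + 4 = 11.
Cut capacity 16 exceeds the max flow 11, so it is not minimum.

No — its capacity is 16, but the minimum cut has capacity 11.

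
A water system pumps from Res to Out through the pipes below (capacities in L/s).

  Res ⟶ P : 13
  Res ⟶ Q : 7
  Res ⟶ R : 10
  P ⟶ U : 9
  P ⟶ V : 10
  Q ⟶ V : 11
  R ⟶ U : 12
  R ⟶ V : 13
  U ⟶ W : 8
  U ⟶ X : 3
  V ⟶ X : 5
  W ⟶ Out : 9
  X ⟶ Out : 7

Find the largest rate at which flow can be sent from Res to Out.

Augment Res→P→U→W→Out: bottleneck 8, flow now 8.
Augment Res→P→U→X→Out: bottleneck 1, flow now 9.
Augment Res→P→V→X→Out: bottleneck 4, flow now 13.
Augment Res→Q→V→X→Out: bottleneck 1, flow now 14.
Augment Res→R→U→X→Out: bottleneck 1, flow now 15.
No augmenting path remains; maximum flow = 15.
In the residual graph, reachable from Res: {Res, P, Q, R, U, V, X}.
Min-cut edges: U→W (8), X→Out (7); capacity 8 + 7 = 15.
This cut is saturated, so no flow can exceed 15.

15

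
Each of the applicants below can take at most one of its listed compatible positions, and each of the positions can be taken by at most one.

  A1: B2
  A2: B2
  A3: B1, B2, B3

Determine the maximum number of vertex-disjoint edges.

Unit-capacity flow: source→left, listed edges, right→sink; max matching = max flow.
Augmenting path A1→B2 (+1); matched 1.
Augmenting path A3→B1 (+1); matched 2.
No augmenting path remains; maximum matching = 2.
König certificate: {A3, B2} is a vertex cover of size 2 (every listed pair touches it), so no matching can be larger.

2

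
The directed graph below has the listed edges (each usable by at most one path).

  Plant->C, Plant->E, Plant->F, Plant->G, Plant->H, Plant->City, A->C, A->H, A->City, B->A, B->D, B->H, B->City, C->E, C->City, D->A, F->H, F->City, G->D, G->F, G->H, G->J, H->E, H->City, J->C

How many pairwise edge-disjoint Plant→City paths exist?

Assign every edge capacity 1; by Menger, the answer equals the max flow.
Path Plant→City (+1); total 1.
Path Plant→C→City (+1); total 2.
Path Plant→F→City (+1); total 3.
Path Plant→H→City (+1); total 4.
Path Plant→G→D→A→City (+1); total 5.
No residual Plant→City path; max flow = 5.
Certifying cut of size 5: {Plant→C, Plant→City, Plant→F, Plant→G, Plant→H}.

5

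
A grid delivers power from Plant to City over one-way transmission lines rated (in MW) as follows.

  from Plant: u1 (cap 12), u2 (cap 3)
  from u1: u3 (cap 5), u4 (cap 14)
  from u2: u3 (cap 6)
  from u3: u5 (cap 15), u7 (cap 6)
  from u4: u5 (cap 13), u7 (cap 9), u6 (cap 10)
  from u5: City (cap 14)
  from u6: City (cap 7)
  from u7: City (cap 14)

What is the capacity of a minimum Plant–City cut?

Augment Plant→u1→u3→u5→City: bottleneck 5, flow now 5.
Augment Plant→u1→u4→u5→City: bottleneck 7, flow now 12.
Augment Plant→u2→u3→u5→City: bottleneck 2, flow now 14.
Augment Plant→u2→u3→u7→City: bottleneck 1, flow now 15.
No augmenting path remains; maximum flow = 15.
By max-flow min-cut, the minimum cut capacity equals the max flow.
In the residual graph, reachable from Plant: {Plant}.
Min-cut edges: Plant→u1 (12), Plant→u2 (3); capacity 12 + 3 = 15.

15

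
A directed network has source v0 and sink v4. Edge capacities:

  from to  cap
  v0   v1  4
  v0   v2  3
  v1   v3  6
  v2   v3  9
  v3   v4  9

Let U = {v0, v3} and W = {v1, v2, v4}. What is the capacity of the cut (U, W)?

Edges leaving {v0, v3}: v0→v1 (4), v0→v2 (3), v3→v4 (9).
Cut capacity = 4 + 3 + 9 = 16.

16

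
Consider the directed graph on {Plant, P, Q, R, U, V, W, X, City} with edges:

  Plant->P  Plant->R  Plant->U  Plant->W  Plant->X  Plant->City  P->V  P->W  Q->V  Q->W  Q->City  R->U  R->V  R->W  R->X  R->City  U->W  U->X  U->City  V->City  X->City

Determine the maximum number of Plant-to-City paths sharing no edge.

Assign every edge capacity 1; by Menger, the answer equals the max flow.
Path Plant→City (+1); total 1.
Path Plant→R→City (+1); total 2.
Path Plant→U→City (+1); total 3.
Path Plant→X→City (+1); total 4.
Path Plant→P→V→City (+1); total 5.
No residual Plant→City path; max flow = 5.
Certifying cut of size 5: {Plant→City, Plant→P, Plant→R, Plant→U, Plant→X}.

5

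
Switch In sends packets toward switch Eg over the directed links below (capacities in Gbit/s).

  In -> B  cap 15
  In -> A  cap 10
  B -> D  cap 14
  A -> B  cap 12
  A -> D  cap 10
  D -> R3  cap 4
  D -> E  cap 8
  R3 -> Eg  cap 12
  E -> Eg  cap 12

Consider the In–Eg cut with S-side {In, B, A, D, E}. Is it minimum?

Given cut capacity: 4 + 12 = 16.
Augment In→B→D→R3→Eg: bottleneck 4, flow now 4.
Augment In→B→D→E→Eg: bottleneck 8, flow now 12.
No augmenting path remains; maximum flow = 12.
In the residual graph, reachable from In: {In, B, A, D}.
Min-cut edges: D→R3 (4), D→E (8); capacity 4 + 8 = 12.
Cut capacity 16 exceeds the max flow 12, so it is not minimum.

No — its capacity is 16, but the minimum cut has capacity 12.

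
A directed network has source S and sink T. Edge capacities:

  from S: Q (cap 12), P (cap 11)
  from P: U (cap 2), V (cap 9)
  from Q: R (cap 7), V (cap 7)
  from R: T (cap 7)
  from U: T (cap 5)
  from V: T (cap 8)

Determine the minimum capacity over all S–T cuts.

17

Augment S→P→U→T: bottleneck 2, flow now 2.
Augment S→P→V→T: bottleneck 8, flow now 10.
Augment S→Q→R→T: bottleneck 7, flow now 17.
No augmenting path remains; maximum flow = 17.
By max-flow min-cut, the minimum cut capacity equals the max flow.
In the residual graph, reachable from S: {S, P, Q, V}.
Min-cut edges: P→U (2), Q→R (7), V→T (8); capacity 2 + 7 + 8 = 17.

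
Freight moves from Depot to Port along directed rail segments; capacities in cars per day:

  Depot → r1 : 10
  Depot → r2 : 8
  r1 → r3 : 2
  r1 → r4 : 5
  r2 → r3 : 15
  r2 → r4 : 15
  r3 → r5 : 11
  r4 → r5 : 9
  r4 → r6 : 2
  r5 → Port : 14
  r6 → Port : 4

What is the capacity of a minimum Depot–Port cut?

Augment Depot→r1→r3→r5→Port: bottleneck 2, flow now 2.
Augment Depot→r1→r4→r5→Port: bottleneck 5, flow now 7.
Augment Depot→r2→r3→r5→Port: bottleneck 7, flow now 14.
Augment Depot→r2→r4→r6→Port: bottleneck 1, flow now 15.
No augmenting path remains; maximum flow = 15.
By max-flow min-cut, the minimum cut capacity equals the max flow.
In the residual graph, reachable from Depot: {Depot, r1}.
Min-cut edges: Depot→r2 (8), r1→r3 (2), r1→r4 (5); capacity 8 + 2 + 5 = 15.

15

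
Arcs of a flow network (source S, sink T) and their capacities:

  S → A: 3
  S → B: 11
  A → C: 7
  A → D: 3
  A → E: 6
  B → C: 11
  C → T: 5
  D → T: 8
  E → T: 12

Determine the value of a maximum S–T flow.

Augment S→A→C→T: bottleneck 3, flow now 3.
Augment S→B→C→T: bottleneck 2, flow now 5.
Augment S→B→C→A→D→T: bottleneck 3, flow now 8. (uses reverse residual edge)
No augmenting path remains; maximum flow = 8.
In the residual graph, reachable from S: {S, B, C}.
Min-cut edges: S→A (3), C→T (5); capacity 3 + 5 = 8.
This cut is saturated, so no flow can exceed 8.

8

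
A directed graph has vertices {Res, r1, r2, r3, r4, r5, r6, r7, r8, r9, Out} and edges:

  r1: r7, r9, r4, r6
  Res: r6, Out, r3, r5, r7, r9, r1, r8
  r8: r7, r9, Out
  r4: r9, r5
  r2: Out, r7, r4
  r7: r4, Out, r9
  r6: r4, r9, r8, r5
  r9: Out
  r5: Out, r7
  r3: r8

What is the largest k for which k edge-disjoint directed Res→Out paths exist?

Assign every edge capacity 1; by Menger, the answer equals the max flow.
Path Res→Out (+1); total 1.
Path Res→r5→Out (+1); total 2.
Path Res→r7→Out (+1); total 3.
Path Res→r8→Out (+1); total 4.
Path Res→r9→Out (+1); total 5.
No residual Res→Out path; max flow = 5.
Certifying cut of size 5: {Res→Out, r5→Out, r7→Out, r8→Out, r9→Out}.

5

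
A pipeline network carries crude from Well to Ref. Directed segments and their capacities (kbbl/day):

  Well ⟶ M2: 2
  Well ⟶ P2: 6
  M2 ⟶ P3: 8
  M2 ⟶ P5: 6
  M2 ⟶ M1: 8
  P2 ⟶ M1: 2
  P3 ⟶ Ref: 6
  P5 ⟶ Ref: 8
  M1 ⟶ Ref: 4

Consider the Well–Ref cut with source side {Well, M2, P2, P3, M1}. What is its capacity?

16

Edges leaving {Well, M2, P2, P3, M1}: M2→P5 (6), P3→Ref (6), M1→Ref (4).
Cut capacity = 6 + 6 + 4 = 16.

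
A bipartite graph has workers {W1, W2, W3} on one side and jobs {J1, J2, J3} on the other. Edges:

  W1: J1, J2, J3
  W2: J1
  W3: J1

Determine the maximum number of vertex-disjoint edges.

Unit-capacity flow: source→left, listed edges, right→sink; max matching = max flow.
Augmenting path W1→J1 (+1); matched 1.
Augmenting path W2→J1→W1→J2 (+1); matched 2.
No augmenting path remains; maximum matching = 2.
König certificate: {W1, J1} is a vertex cover of size 2 (every listed pair touches it), so no matching can be larger.

2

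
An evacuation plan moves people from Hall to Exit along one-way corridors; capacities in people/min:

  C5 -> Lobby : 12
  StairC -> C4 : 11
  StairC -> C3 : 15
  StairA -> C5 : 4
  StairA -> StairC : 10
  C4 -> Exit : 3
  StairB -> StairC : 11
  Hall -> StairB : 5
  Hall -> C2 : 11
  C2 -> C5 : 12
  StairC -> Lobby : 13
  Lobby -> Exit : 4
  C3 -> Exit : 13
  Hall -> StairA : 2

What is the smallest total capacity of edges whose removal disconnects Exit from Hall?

11

Augment Hall→StairB→StairC→Lobby→Exit: bottleneck 4, flow now 4.
Augment Hall→StairB→StairC→C4→Exit: bottleneck 1, flow now 5.
Augment Hall→StairA→StairC→C4→Exit: bottleneck 2, flow now 7.
Augment Hall→C2→C5→Lobby→StairC→C3→Exit: bottleneck 4, flow now 11. (uses reverse residual edge)
No augmenting path remains; maximum flow = 11.
By max-flow min-cut, the minimum cut capacity equals the max flow.
In the residual graph, reachable from Hall: {Hall, C2, C5, Lobby}.
Min-cut edges: Hall→StairB (5), Hall→StairA (2), Lobby→Exit (4); capacity 5 + 2 + 4 = 11.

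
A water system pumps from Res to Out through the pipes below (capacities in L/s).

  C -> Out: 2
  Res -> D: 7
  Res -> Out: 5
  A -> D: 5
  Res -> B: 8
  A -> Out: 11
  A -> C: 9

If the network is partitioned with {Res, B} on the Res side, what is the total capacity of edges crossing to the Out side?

12

Edges leaving {Res, B}: Res→D (7), Res→Out (5).
Cut capacity = 7 + 5 = 12.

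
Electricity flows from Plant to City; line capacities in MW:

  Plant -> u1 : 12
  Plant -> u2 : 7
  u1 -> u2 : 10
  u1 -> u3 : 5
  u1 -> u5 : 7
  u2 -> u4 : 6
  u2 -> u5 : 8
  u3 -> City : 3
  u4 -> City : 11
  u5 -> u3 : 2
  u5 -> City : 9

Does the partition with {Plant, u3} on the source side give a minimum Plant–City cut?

No — its capacity is 22, but the minimum cut has capacity 18.

Given cut capacity: 12 + 7 + 3 = 22.
Augment Plant→u1→u3→City: bottleneck 3, flow now 3.
Augment Plant→u1→u5→City: bottleneck 7, flow now 10.
Augment Plant→u2→u4→City: bottleneck 6, flow now 16.
Augment Plant→u2→u5→City: bottleneck 1, flow now 17.
Augment Plant→u1→u2→u5→City: bottleneck 1, flow now 18.
No augmenting path remains; maximum flow = 18.
In the residual graph, reachable from Plant: {Plant, u1, u2, u3, u5}.
Min-cut edges: u2→u4 (6), u3→City (3), u5→City (9); capacity 6 + 3 + 9 = 18.
Cut capacity 22 exceeds the max flow 18, so it is not minimum.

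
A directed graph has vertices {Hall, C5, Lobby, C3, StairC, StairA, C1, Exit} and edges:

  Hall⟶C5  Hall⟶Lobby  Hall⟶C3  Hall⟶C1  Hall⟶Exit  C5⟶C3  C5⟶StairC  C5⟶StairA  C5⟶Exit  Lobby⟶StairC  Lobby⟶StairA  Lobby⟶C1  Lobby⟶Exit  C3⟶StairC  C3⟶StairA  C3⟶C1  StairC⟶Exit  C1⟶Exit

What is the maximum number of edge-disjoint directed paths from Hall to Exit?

Assign every edge capacity 1; by Menger, the answer equals the max flow.
Path Hall→Exit (+1); total 1.
Path Hall→C5→Exit (+1); total 2.
Path Hall→Lobby→Exit (+1); total 3.
Path Hall→C1→Exit (+1); total 4.
Path Hall→C3→StairC→Exit (+1); total 5.
No residual Hall→Exit path; max flow = 5.
Certifying cut of size 5: {Hall→C1, Hall→C3, Hall→C5, Hall→Exit, Hall→Lobby}.

5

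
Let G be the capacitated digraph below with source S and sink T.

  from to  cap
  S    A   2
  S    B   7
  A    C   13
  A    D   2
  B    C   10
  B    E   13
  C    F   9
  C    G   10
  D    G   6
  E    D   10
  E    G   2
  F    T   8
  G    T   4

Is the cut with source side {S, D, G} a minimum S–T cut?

No — its capacity is 13, but the minimum cut has capacity 9.

Given cut capacity: 2 + 7 + 4 = 13.
Augment S→A→C→F→T: bottleneck 2, flow now 2.
Augment S→B→C→F→T: bottleneck 6, flow now 8.
Augment S→B→C→G→T: bottleneck 1, flow now 9.
No augmenting path remains; maximum flow = 9.
In the residual graph, reachable from S: {S}.
Min-cut edges: S→A (2), S→B (7); capacity 2 + 7 = 9.
Cut capacity 13 exceeds the max flow 9, so it is not minimum.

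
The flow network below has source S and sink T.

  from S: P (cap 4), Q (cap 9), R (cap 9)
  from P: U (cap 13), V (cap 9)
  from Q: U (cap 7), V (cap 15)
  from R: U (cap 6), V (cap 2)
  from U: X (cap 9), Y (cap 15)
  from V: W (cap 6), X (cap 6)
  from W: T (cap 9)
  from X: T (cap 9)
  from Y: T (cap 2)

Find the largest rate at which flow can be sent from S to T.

Augment S→P→U→X→T: bottleneck 4, flow now 4.
Augment S→Q→U→X→T: bottleneck 5, flow now 9.
Augment S→Q→U→Y→T: bottleneck 2, flow now 11.
Augment S→Q→V→W→T: bottleneck 2, flow now 13.
Augment S→R→V→W→T: bottleneck 2, flow now 15.
Augment S→R→U→P→V→W→T: bottleneck 2, flow now 17. (uses reverse residual edge)
No augmenting path remains; maximum flow = 17.
In the residual graph, reachable from S: {S, P, Q, R, U, V, X, Y}.
Min-cut edges: V→W (6), X→T (9), Y→T (2); capacity 6 + 9 + 2 = 17.
This cut is saturated, so no flow can exceed 17.

17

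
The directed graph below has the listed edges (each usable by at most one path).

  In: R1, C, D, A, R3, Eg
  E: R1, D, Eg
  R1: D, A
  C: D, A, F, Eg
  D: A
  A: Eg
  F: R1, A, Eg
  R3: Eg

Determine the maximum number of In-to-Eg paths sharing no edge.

4

Assign every edge capacity 1; by Menger, the answer equals the max flow.
Path In→Eg (+1); total 1.
Path In→C→Eg (+1); total 2.
Path In→A→Eg (+1); total 3.
Path In→R3→Eg (+1); total 4.
No residual In→Eg path; max flow = 4.
Certifying cut of size 4: {A→Eg, In→C, In→Eg, In→R3}.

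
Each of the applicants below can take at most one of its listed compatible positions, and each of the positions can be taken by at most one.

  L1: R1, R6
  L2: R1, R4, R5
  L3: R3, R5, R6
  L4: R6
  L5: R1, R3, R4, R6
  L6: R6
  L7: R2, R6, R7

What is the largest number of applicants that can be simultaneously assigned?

6

Unit-capacity flow: source→left, listed edges, right→sink; max matching = max flow.
Augmenting path L1→R1 (+1); matched 1.
Augmenting path L2→R4 (+1); matched 2.
Augmenting path L3→R3 (+1); matched 3.
Augmenting path L4→R6 (+1); matched 4.
Augmenting path L7→R2 (+1); matched 5.
Augmenting path L5→R3→L3→R5 (+1); matched 6.
No augmenting path remains; maximum matching = 6.
König certificate: {L1, L2, L3, L5, L7, R6} is a vertex cover of size 6 (every listed pair touches it), so no matching can be larger.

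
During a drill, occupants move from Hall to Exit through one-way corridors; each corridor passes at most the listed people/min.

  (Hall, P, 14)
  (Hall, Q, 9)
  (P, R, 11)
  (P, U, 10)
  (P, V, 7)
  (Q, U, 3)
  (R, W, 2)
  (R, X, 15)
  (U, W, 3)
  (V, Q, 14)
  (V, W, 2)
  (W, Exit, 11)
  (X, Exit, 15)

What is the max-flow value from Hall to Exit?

Augment Hall→P→R→W→Exit: bottleneck 2, flow now 2.
Augment Hall→P→R→X→Exit: bottleneck 9, flow now 11.
Augment Hall→P→U→W→Exit: bottleneck 3, flow now 14.
Augment Hall→Q→U→P→V→W→Exit: bottleneck 2, flow now 16. (uses reverse residual edge)
No augmenting path remains; maximum flow = 16.
In the residual graph, reachable from Hall: {Hall, P, Q, U, V}.
Min-cut edges: P→R (11), U→W (3), V→W (2); capacity 11 + 3 + 2 = 16.
This cut is saturated, so no flow can exceed 16.

16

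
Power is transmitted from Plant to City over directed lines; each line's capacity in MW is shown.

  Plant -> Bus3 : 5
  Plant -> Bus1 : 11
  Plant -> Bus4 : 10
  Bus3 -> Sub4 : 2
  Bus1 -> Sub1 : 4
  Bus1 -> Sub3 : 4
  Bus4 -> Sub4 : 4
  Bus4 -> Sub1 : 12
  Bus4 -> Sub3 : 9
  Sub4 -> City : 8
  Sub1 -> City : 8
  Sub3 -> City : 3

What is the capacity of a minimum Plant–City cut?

Augment Plant→Bus3→Sub4→City: bottleneck 2, flow now 2.
Augment Plant→Bus1→Sub1→City: bottleneck 4, flow now 6.
Augment Plant→Bus1→Sub3→City: bottleneck 3, flow now 9.
Augment Plant→Bus4→Sub4→City: bottleneck 4, flow now 13.
Augment Plant→Bus4→Sub1→City: bottleneck 4, flow now 17.
No augmenting path remains; maximum flow = 17.
By max-flow min-cut, the minimum cut capacity equals the max flow.
In the residual graph, reachable from Plant: {Plant, Bus3, Bus1, Bus4, Sub1, Sub3}.
Min-cut edges: Bus3→Sub4 (2), Bus4→Sub4 (4), Sub1→City (8), Sub3→City (3); capacity 2 + 4 + 8 + 3 = 17.

17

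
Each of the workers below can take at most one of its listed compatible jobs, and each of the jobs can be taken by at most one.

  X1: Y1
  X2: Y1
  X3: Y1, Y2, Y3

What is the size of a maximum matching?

2

Unit-capacity flow: source→left, listed edges, right→sink; max matching = max flow.
Augmenting path X1→Y1 (+1); matched 1.
Augmenting path X3→Y2 (+1); matched 2.
No augmenting path remains; maximum matching = 2.
König certificate: {X3, Y1} is a vertex cover of size 2 (every listed pair touches it), so no matching can be larger.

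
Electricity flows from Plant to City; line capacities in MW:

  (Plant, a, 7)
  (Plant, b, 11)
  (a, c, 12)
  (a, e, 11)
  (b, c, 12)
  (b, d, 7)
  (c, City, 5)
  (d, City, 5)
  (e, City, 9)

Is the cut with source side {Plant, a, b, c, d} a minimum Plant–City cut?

No — its capacity is 21, but the minimum cut has capacity 17.

Given cut capacity: 11 + 5 + 5 = 21.
Augment Plant→a→c→City: bottleneck 5, flow now 5.
Augment Plant→a→e→City: bottleneck 2, flow now 7.
Augment Plant→b→d→City: bottleneck 5, flow now 12.
Augment Plant→b→c→a→e→City: bottleneck 5, flow now 17. (uses reverse residual edge)
No augmenting path remains; maximum flow = 17.
In the residual graph, reachable from Plant: {Plant, b, c, d}.
Min-cut edges: Plant→a (7), c→City (5), d→City (5); capacity 7 + 5 + 5 = 17.
Cut capacity 21 exceeds the max flow 17, so it is not minimum.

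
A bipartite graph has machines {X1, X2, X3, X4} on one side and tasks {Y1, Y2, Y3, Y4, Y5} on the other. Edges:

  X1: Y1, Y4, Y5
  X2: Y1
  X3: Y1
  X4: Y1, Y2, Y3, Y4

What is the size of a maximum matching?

Unit-capacity flow: source→left, listed edges, right→sink; max matching = max flow.
Augmenting path X1→Y1 (+1); matched 1.
Augmenting path X4→Y2 (+1); matched 2.
Augmenting path X2→Y1→X1→Y4 (+1); matched 3.
No augmenting path remains; maximum matching = 3.
König certificate: {X1, X4, Y1} is a vertex cover of size 3 (every listed pair touches it), so no matching can be larger.

3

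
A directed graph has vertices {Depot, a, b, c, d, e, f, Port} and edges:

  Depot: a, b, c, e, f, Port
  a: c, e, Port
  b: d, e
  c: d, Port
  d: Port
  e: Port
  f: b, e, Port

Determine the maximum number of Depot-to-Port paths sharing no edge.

6

Assign every edge capacity 1; by Menger, the answer equals the max flow.
Path Depot→Port (+1); total 1.
Path Depot→a→Port (+1); total 2.
Path Depot→c→Port (+1); total 3.
Path Depot→e→Port (+1); total 4.
Path Depot→f→Port (+1); total 5.
Path Depot→b→d→Port (+1); total 6.
No residual Depot→Port path; max flow = 6.
Certifying cut of size 6: {Depot→Port, Depot→a, Depot→b, Depot→c, Depot→e, Depot→f}.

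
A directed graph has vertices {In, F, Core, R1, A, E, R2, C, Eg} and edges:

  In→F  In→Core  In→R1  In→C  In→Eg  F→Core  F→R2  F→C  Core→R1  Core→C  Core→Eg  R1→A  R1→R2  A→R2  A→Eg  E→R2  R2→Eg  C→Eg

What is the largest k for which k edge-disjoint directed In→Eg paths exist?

Assign every edge capacity 1; by Menger, the answer equals the max flow.
Path In→Eg (+1); total 1.
Path In→Core→Eg (+1); total 2.
Path In→C→Eg (+1); total 3.
Path In→F→R2→Eg (+1); total 4.
Path In→R1→A→Eg (+1); total 5.
No residual In→Eg path; max flow = 5.
Certifying cut of size 5: {In→C, In→Core, In→Eg, In→F, In→R1}.

5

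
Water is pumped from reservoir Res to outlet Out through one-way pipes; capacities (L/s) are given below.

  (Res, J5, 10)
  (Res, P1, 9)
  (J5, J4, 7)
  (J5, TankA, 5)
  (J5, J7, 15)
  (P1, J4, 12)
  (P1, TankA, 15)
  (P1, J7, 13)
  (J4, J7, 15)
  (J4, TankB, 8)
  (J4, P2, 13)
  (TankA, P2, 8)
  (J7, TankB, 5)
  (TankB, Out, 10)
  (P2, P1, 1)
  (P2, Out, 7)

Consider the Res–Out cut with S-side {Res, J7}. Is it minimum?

No — its capacity is 24, but the minimum cut has capacity 17.

Given cut capacity: 10 + 9 + 5 = 24.
Augment Res→J5→J4→TankB→Out: bottleneck 7, flow now 7.
Augment Res→J5→TankA→P2→Out: bottleneck 3, flow now 10.
Augment Res→P1→J4→TankB→Out: bottleneck 1, flow now 11.
Augment Res→P1→J4→P2→Out: bottleneck 4, flow now 15.
Augment Res→P1→J7→TankB→Out: bottleneck 2, flow now 17.
No augmenting path remains; maximum flow = 17.
In the residual graph, reachable from Res: {Res, J5, P1, J4, TankA, J7, TankB, P2}.
Min-cut edges: TankB→Out (10), P2→Out (7); capacity 10 + 7 = 17.
Cut capacity 24 exceeds the max flow 17, so it is not minimum.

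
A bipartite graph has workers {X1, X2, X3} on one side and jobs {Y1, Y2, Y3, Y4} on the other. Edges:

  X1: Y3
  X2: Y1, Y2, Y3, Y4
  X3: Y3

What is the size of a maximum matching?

2

Unit-capacity flow: source→left, listed edges, right→sink; max matching = max flow.
Augmenting path X1→Y3 (+1); matched 1.
Augmenting path X2→Y1 (+1); matched 2.
No augmenting path remains; maximum matching = 2.
König certificate: {X2, Y3} is a vertex cover of size 2 (every listed pair touches it), so no matching can be larger.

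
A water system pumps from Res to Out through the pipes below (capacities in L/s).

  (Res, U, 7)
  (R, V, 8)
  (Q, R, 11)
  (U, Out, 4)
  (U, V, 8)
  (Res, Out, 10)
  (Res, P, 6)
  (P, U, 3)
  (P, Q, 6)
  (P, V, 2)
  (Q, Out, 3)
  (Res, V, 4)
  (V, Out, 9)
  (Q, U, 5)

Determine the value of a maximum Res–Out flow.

Augment Res→Out: bottleneck 10, flow now 10.
Augment Res→U→Out: bottleneck 4, flow now 14.
Augment Res→V→Out: bottleneck 4, flow now 18.
Augment Res→P→Q→Out: bottleneck 3, flow now 21.
Augment Res→P→V→Out: bottleneck 2, flow now 23.
Augment Res→U→V→Out: bottleneck 3, flow now 26.
No augmenting path remains; maximum flow = 26.
In the residual graph, reachable from Res: {Res, P, Q, R, U, V}.
Min-cut edges: Res→Out (10), Q→Out (3), U→Out (4), V→Out (9); capacity 10 + 3 + 4 + 9 = 26.
This cut is saturated, so no flow can exceed 26.

26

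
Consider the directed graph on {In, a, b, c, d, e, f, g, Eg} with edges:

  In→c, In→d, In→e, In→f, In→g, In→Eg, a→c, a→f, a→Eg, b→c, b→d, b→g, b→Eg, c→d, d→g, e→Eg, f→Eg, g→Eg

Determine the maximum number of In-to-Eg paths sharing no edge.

4

Assign every edge capacity 1; by Menger, the answer equals the max flow.
Path In→Eg (+1); total 1.
Path In→e→Eg (+1); total 2.
Path In→f→Eg (+1); total 3.
Path In→g→Eg (+1); total 4.
No residual In→Eg path; max flow = 4.
Certifying cut of size 4: {In→Eg, In→e, In→f, g→Eg}.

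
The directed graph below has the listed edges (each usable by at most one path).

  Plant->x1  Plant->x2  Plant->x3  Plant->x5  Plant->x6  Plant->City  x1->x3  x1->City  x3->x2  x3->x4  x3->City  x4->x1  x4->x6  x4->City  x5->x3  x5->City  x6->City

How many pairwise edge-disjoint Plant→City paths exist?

5

Assign every edge capacity 1; by Menger, the answer equals the max flow.
Path Plant→City (+1); total 1.
Path Plant→x1→City (+1); total 2.
Path Plant→x3→City (+1); total 3.
Path Plant→x5→City (+1); total 4.
Path Plant→x6→City (+1); total 5.
No residual Plant→City path; max flow = 5.
Certifying cut of size 5: {Plant→City, Plant→x1, Plant→x3, Plant→x5, Plant→x6}.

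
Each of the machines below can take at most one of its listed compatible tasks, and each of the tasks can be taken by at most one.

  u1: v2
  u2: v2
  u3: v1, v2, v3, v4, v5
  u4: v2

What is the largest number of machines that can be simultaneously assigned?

2

Unit-capacity flow: source→left, listed edges, right→sink; max matching = max flow.
Augmenting path u1→v2 (+1); matched 1.
Augmenting path u3→v1 (+1); matched 2.
No augmenting path remains; maximum matching = 2.
König certificate: {u3, v2} is a vertex cover of size 2 (every listed pair touches it), so no matching can be larger.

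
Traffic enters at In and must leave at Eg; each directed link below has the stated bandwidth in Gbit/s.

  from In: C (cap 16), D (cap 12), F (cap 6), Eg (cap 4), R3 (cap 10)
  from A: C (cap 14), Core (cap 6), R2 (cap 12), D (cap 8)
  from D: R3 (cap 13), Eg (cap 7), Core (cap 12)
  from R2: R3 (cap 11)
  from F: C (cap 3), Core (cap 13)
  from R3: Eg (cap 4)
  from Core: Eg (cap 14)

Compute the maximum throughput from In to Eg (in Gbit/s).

26

Augment In→Eg: bottleneck 4, flow now 4.
Augment In→D→Eg: bottleneck 7, flow now 11.
Augment In→R3→Eg: bottleneck 4, flow now 15.
Augment In→D→Core→Eg: bottleneck 5, flow now 20.
Augment In→F→Core→Eg: bottleneck 6, flow now 26.
No augmenting path remains; maximum flow = 26.
In the residual graph, reachable from In: {In, C, R3}.
Min-cut edges: In→D (12), In→F (6), In→Eg (4), R3→Eg (4); capacity 12 + 6 + 4 + 4 = 26.
This cut is saturated, so no flow can exceed 26.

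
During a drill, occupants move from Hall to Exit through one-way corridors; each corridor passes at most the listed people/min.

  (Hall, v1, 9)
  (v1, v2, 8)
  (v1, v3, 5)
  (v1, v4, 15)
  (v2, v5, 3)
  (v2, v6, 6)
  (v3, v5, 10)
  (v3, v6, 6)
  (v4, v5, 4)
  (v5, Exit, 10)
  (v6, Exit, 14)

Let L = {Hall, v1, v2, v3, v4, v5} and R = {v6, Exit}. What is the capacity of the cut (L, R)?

22

Edges leaving {Hall, v1, v2, v3, v4, v5}: v2→v6 (6), v3→v6 (6), v5→Exit (10).
Cut capacity = 6 + 6 + 10 = 22.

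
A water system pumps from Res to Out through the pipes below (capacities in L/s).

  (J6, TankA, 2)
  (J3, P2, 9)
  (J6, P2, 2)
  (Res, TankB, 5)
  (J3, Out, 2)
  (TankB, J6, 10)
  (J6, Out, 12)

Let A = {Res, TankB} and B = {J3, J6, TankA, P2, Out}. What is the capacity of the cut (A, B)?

Edges leaving {Res, TankB}: TankB→J6 (10).
Cut capacity = 10 = 10.

10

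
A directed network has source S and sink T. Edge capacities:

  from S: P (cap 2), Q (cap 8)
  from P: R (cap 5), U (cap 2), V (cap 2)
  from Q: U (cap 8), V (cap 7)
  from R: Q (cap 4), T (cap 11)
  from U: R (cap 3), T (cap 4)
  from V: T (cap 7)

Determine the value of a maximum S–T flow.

Augment S→P→R→T: bottleneck 2, flow now 2.
Augment S→Q→U→T: bottleneck 4, flow now 6.
Augment S→Q→V→T: bottleneck 4, flow now 10.
No augmenting path remains; maximum flow = 10.
In the residual graph, reachable from S: {S}.
Min-cut edges: S→P (2), S→Q (8); capacity 2 + 8 = 10.
This cut is saturated, so no flow can exceed 10.

10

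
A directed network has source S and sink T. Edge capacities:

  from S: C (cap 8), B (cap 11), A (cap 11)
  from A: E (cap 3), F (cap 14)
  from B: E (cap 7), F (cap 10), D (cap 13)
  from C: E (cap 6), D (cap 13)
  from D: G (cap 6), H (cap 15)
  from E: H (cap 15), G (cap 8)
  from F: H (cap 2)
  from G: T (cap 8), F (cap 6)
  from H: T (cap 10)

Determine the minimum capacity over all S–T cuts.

Augment S→A→E→G→T: bottleneck 3, flow now 3.
Augment S→A→F→H→T: bottleneck 2, flow now 5.
Augment S→B→D→G→T: bottleneck 5, flow now 10.
Augment S→B→D→H→T: bottleneck 6, flow now 16.
Augment S→C→D→H→T: bottleneck 2, flow now 18.
No augmenting path remains; maximum flow = 18.
By max-flow min-cut, the minimum cut capacity equals the max flow.
In the residual graph, reachable from S: {S, A, B, C, D, E, F, G, H}.
Min-cut edges: G→T (8), H→T (10); capacity 8 + 10 = 18.

18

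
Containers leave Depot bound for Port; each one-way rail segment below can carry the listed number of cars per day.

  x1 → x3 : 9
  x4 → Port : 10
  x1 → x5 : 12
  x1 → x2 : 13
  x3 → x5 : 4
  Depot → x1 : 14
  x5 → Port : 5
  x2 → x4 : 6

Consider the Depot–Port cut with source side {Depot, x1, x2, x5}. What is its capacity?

20

Edges leaving {Depot, x1, x2, x5}: x1→x3 (9), x2→x4 (6), x5→Port (5).
Cut capacity = 9 + 6 + 5 = 20.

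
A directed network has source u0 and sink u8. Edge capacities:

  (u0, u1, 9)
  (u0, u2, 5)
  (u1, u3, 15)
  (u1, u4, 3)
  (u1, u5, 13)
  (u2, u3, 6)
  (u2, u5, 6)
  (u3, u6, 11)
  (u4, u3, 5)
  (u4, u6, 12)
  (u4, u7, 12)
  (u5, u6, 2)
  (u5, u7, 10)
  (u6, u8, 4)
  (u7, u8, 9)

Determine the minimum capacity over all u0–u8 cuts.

Augment u0→u1→u3→u6→u8: bottleneck 4, flow now 4.
Augment u0→u1→u4→u7→u8: bottleneck 3, flow now 7.
Augment u0→u1→u5→u7→u8: bottleneck 2, flow now 9.
Augment u0→u2→u5→u7→u8: bottleneck 4, flow now 13.
No augmenting path remains; maximum flow = 13.
By max-flow min-cut, the minimum cut capacity equals the max flow.
In the residual graph, reachable from u0: {u0, u1, u2, u3, u4, u5, u6, u7}.
Min-cut edges: u6→u8 (4), u7→u8 (9); capacity 4 + 9 = 13.

13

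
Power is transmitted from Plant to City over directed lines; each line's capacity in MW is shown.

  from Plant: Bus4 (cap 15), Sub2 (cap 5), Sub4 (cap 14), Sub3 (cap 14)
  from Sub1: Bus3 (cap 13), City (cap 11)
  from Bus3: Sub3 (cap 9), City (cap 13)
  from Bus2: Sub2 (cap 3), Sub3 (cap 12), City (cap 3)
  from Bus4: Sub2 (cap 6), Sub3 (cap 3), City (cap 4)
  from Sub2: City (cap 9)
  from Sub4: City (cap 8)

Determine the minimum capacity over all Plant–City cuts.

21

Augment Plant→Bus4→City: bottleneck 4, flow now 4.
Augment Plant→Sub2→City: bottleneck 5, flow now 9.
Augment Plant→Sub4→City: bottleneck 8, flow now 17.
Augment Plant→Bus4→Sub2→City: bottleneck 4, flow now 21.
No augmenting path remains; maximum flow = 21.
By max-flow min-cut, the minimum cut capacity equals the max flow.
In the residual graph, reachable from Plant: {Plant, Bus4, Sub2, Sub4, Sub3}.
Min-cut edges: Bus4→City (4), Sub2→City (9), Sub4→City (8); capacity 4 + 9 + 8 = 21.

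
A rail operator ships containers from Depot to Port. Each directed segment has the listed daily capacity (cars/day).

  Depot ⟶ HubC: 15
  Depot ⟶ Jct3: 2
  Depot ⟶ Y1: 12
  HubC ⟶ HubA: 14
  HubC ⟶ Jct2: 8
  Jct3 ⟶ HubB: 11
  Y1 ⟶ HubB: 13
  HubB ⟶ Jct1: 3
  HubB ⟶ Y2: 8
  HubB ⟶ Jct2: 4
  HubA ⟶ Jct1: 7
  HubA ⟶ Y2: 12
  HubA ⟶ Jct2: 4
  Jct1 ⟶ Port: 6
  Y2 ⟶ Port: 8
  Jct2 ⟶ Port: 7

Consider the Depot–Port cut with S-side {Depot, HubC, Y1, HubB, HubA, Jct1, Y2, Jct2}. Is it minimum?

Given cut capacity: 2 + 6 + 8 + 7 = 23.
Augment Depot→HubC→Jct2→Port: bottleneck 7, flow now 7.
Augment Depot→HubC→HubA→Jct1→Port: bottleneck 6, flow now 13.
Augment Depot→HubC→HubA→Y2→Port: bottleneck 2, flow now 15.
Augment Depot→Jct3→HubB→Y2→Port: bottleneck 2, flow now 17.
Augment Depot→Y1→HubB→Y2→Port: bottleneck 4, flow now 21.
No augmenting path remains; maximum flow = 21.
In the residual graph, reachable from Depot: {Depot, HubC, Jct3, Y1, HubB, HubA, Jct1, Y2, Jct2}.
Min-cut edges: Jct1→Port (6), Y2→Port (8), Jct2→Port (7); capacity 6 + 8 + 7 = 21.
Cut capacity 23 exceeds the max flow 21, so it is not minimum.

No — its capacity is 23, but the minimum cut has capacity 21.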